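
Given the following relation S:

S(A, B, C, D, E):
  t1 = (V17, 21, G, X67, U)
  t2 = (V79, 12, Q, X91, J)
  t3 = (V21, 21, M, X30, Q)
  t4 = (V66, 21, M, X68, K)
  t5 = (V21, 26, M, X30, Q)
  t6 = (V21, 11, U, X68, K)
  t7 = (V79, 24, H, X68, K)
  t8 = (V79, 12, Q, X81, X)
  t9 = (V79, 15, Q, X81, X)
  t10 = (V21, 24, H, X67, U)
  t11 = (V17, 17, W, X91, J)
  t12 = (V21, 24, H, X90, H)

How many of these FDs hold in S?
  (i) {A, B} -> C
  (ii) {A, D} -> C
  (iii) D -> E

(i) {A, B} -> C: every LHS value maps to a single RHS value — holds.
(ii) {A, D} -> C: every LHS value maps to a single RHS value — holds.
(iii) D -> E: every LHS value maps to a single RHS value — holds.
3 of the 3 dependencies hold.

3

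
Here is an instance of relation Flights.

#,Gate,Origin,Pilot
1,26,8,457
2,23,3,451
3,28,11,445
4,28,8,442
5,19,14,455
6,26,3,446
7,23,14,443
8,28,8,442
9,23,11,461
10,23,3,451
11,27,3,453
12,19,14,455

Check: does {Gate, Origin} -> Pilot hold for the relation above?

(Gate=26, Origin=8): row 1 → Pilot = 457 ✓
(Gate=23, Origin=3): rows 2, 10 → Pilot = 451, 451 ✓
(Gate=28, Origin=11): row 3 → Pilot = 445 ✓
(Gate=28, Origin=8): rows 4, 8 → Pilot = 442, 442 ✓
(Gate=19, Origin=14): rows 5, 12 → Pilot = 455, 455 ✓
(Gate=26, Origin=3): row 6 → Pilot = 446 ✓
(Gate=23, Origin=14): row 7 → Pilot = 443 ✓
(Gate=23, Origin=11): row 9 → Pilot = 461 ✓
(Gate=27, Origin=3): row 11 → Pilot = 453 ✓
Every {Gate, Origin} value is associated with a single Pilot value, so {Gate, Origin} -> Pilot holds.

Yes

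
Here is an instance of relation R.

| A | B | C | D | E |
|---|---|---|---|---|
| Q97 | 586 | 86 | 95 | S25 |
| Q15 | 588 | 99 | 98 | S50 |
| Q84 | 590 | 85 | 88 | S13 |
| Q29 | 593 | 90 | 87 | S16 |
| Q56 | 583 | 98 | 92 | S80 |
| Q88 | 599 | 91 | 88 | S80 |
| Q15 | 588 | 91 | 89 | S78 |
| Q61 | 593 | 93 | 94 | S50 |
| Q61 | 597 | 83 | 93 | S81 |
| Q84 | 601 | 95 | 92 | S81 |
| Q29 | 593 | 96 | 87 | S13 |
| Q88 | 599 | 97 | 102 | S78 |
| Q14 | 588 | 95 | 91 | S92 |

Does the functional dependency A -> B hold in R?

No

A=Q97: 1 row → B = 586 ✓
A=Q15: 2 rows → B = 588, 588 ✓
A=Q84: 2 rows → B takes values {590, 601} — violation
A=Q29: 2 rows → B = 593, 593 ✓
A=Q56: 1 row → B = 583 ✓
A=Q88: 2 rows → B = 599, 599 ✓
A=Q61: 2 rows → B takes values {593, 597} — violation
A=Q14: 1 row → B = 588 ✓
Two rows agree on A but differ on B, so A -> B does not hold.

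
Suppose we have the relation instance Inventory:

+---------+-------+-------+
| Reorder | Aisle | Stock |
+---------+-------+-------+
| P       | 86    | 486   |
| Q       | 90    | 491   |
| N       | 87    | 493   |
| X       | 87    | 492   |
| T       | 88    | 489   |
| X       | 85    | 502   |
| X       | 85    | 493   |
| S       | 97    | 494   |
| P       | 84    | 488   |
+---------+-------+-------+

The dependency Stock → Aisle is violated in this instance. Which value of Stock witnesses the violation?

493

Stock=486: 1 row → Aisle = 86 ✓
Stock=491: 1 row → Aisle = 90 ✓
Stock=493: 2 rows → Aisle takes values {87, 85} — violation
Stock=492: 1 row → Aisle = 87 ✓
Stock=489: 1 row → Aisle = 88 ✓
Stock=502: 1 row → Aisle = 85 ✓
Stock=494: 1 row → Aisle = 97 ✓
Stock=488: 1 row → Aisle = 84 ✓
The only Stock value with inconsistent Aisle is Stock=493.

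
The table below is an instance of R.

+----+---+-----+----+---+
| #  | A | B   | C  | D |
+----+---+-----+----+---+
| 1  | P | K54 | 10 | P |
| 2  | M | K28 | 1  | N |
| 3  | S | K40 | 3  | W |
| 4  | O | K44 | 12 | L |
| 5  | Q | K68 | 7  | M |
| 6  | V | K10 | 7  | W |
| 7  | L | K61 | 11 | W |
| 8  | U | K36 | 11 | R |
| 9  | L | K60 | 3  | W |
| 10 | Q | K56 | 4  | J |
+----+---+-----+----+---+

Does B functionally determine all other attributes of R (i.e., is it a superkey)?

Yes

All 10 rows have distinct B values, so B → (all attributes) holds and B is a superkey.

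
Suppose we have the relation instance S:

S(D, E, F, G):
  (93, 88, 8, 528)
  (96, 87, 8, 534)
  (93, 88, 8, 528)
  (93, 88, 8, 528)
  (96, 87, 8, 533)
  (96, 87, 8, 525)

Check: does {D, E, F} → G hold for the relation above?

(D=93, E=88, F=8): 3 rows → G = 528, 528, 528 ✓
(D=96, E=87, F=8): 3 rows → G takes values {534, 533, 525} — violation
Two rows agree on {D, E, F} but differ on G, so {D, E, F} → G does not hold.

No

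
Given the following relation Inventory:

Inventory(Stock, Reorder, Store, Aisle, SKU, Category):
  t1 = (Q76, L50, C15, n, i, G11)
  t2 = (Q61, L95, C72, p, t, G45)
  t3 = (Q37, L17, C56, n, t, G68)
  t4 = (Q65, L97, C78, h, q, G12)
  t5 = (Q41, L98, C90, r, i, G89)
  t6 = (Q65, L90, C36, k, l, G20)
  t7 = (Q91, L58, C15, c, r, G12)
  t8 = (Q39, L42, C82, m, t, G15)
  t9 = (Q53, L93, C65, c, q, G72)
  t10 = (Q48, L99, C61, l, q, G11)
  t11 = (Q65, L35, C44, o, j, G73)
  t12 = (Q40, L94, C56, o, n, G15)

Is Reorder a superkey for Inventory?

Yes

All 12 rows have distinct Reorder values, so Reorder → (all attributes) holds and Reorder is a superkey.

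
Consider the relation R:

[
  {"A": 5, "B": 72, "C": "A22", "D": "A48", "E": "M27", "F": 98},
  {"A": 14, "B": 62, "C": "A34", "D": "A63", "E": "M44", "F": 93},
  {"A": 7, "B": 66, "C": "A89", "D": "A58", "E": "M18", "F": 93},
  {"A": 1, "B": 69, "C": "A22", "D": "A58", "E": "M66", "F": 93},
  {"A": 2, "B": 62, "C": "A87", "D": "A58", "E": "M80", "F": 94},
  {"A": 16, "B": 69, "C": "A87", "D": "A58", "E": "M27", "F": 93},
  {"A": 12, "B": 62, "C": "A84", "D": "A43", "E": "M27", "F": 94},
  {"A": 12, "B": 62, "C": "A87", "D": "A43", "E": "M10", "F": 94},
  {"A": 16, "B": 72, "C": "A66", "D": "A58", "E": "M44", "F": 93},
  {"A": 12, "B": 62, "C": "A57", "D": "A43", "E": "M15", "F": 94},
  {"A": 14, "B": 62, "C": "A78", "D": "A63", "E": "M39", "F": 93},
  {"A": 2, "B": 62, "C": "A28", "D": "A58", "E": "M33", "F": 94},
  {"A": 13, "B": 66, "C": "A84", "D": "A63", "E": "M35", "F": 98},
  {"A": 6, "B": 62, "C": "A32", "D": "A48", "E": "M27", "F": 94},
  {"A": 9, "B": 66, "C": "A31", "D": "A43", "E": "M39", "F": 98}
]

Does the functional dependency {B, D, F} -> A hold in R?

(B=72, D=A48, F=98): 1 row → A = 5 ✓
(B=62, D=A63, F=93): 2 rows → A = 14, 14 ✓
(B=66, D=A58, F=93): 1 row → A = 7 ✓
(B=69, D=A58, F=93): 2 rows → A takes values {1, 16} — violation
(B=62, D=A58, F=94): 2 rows → A = 2, 2 ✓
(B=62, D=A43, F=94): 3 rows → A = 12, 12, 12 ✓
(B=72, D=A58, F=93): 1 row → A = 16 ✓
(B=66, D=A63, F=98): 1 row → A = 13 ✓
(B=62, D=A48, F=94): 1 row → A = 6 ✓
(B=66, D=A43, F=98): 1 row → A = 9 ✓
Two rows agree on {B, D, F} but differ on A, so {B, D, F} -> A does not hold.

No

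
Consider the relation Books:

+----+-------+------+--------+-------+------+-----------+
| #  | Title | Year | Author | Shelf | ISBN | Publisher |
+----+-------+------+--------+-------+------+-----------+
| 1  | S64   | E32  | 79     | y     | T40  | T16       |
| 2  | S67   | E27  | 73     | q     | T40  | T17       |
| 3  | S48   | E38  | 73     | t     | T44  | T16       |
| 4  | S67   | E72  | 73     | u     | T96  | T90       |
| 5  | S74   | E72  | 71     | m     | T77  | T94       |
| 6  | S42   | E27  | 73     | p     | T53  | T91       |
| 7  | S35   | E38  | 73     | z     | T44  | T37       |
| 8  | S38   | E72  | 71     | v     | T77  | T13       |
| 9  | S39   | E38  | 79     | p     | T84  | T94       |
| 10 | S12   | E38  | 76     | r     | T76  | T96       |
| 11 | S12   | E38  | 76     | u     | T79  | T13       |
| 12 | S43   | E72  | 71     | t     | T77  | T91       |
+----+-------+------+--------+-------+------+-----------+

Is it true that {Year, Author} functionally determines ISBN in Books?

(Year=E32, Author=79): row 1 → ISBN = T40 ✓
(Year=E27, Author=73): rows 2, 6 → ISBN takes values {T40, T53} — violation
(Year=E38, Author=73): rows 3, 7 → ISBN = T44, T44 ✓
(Year=E72, Author=73): row 4 → ISBN = T96 ✓
(Year=E72, Author=71): rows 5, 8, 12 → ISBN = T77, T77, T77 ✓
(Year=E38, Author=79): row 9 → ISBN = T84 ✓
(Year=E38, Author=76): rows 10, 11 → ISBN takes values {T76, T79} — violation
Two rows agree on {Year, Author} but differ on ISBN, so {Year, Author} -> ISBN does not hold.

No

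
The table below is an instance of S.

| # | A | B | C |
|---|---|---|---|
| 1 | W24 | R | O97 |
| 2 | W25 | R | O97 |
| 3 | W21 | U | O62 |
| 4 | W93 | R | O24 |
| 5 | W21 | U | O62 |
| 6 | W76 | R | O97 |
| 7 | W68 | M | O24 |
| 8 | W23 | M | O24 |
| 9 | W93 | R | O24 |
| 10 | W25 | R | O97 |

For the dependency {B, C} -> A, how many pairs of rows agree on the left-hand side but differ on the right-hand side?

(B=R, C=O97): violating pairs (1,2), (1,6), (1,10), (2,6), (6,10) — 5 pairs.
(B=U, C=O62): all 2 rows agree on A — 0 pairs.
(B=R, C=O24): all 2 rows agree on A — 0 pairs.
(B=M, C=O24): violating pairs (7,8) — 1 pair.

6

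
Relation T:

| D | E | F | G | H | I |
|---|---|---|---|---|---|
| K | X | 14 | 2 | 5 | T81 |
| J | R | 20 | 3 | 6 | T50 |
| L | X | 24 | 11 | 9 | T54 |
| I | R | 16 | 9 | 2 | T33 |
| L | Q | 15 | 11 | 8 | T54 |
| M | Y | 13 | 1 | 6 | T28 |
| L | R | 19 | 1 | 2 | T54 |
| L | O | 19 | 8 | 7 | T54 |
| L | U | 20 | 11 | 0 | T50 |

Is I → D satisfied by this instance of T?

I=T81: 1 row → D = K ✓
I=T50: 2 rows → D takes values {J, L} — violation
I=T54: 4 rows → D = L, L, L, L ✓
I=T33: 1 row → D = I ✓
I=T28: 1 row → D = M ✓
Two rows agree on I but differ on D, so I → D does not hold.

No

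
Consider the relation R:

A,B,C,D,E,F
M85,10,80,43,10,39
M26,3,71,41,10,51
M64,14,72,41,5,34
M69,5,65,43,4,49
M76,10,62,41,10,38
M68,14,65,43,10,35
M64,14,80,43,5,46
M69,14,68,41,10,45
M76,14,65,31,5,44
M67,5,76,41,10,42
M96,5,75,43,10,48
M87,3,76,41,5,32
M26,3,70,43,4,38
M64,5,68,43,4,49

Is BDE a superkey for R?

No

Two distinct rows share (B=5, D=43, E=4), so BDE does not determine every attribute — not a superkey.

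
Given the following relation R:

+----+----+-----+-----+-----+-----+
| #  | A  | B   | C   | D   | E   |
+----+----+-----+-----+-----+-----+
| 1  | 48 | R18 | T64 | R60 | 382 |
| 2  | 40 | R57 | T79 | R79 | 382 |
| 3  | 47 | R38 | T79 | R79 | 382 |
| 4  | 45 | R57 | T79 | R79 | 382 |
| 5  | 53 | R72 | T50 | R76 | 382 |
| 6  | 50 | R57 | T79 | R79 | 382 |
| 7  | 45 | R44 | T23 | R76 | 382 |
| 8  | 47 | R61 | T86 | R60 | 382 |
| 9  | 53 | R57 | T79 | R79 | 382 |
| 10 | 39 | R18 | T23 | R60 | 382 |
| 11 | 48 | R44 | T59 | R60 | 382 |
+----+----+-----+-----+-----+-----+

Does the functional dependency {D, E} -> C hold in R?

No

(D=R60, E=382): rows 1, 8, 10, 11 → C takes values {T64, T86, T23, T59} — violation
(D=R79, E=382): rows 2, 3, 4, 6, 9 → C = T79, T79, T79, T79, T79 ✓
(D=R76, E=382): rows 5, 7 → C takes values {T50, T23} — violation
Two rows agree on {D, E} but differ on C, so {D, E} -> C does not hold.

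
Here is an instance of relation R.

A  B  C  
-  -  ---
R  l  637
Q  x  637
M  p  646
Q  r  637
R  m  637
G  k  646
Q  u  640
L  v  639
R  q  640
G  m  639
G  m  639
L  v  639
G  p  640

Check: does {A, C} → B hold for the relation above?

(A=R, C=637): 2 rows → B takes values {l, m} — violation
(A=Q, C=637): 2 rows → B takes values {x, r} — violation
(A=M, C=646): 1 row → B = p ✓
(A=G, C=646): 1 row → B = k ✓
(A=Q, C=640): 1 row → B = u ✓
(A=L, C=639): 2 rows → B = v, v ✓
(A=R, C=640): 1 row → B = q ✓
(A=G, C=639): 2 rows → B = m, m ✓
(A=G, C=640): 1 row → B = p ✓
Two rows agree on {A, C} but differ on B, so {A, C} → B does not hold.

No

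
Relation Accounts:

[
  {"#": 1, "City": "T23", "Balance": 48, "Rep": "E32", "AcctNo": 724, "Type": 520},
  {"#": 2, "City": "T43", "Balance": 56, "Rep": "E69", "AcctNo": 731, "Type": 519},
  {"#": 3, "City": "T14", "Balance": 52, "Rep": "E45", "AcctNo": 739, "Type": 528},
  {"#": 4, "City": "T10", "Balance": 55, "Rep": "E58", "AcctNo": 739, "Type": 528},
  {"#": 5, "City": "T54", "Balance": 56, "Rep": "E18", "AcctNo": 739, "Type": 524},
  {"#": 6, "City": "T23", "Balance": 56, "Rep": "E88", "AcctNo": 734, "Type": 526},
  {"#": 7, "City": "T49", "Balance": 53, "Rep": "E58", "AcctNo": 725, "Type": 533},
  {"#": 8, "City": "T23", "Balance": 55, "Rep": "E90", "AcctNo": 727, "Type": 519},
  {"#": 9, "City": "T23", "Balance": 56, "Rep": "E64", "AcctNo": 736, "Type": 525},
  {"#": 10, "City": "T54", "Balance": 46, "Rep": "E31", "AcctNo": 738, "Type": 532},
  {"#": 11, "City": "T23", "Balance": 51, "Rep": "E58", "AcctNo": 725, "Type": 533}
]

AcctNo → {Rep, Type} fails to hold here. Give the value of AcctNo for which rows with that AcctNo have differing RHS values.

AcctNo=724: row 1 → {Rep,Type} = (E32, 520) ✓
AcctNo=731: row 2 → {Rep,Type} = (E69, 519) ✓
AcctNo=739: rows 3, 4, 5 → {Rep,Type} takes values {(E45, 528), (E58, 528), (E18, 524)} — violation
AcctNo=734: row 6 → {Rep,Type} = (E88, 526) ✓
AcctNo=725: rows 7, 11 → {Rep,Type} = (E58, 533), (E58, 533) ✓
AcctNo=727: row 8 → {Rep,Type} = (E90, 519) ✓
AcctNo=736: row 9 → {Rep,Type} = (E64, 525) ✓
AcctNo=738: row 10 → {Rep,Type} = (E31, 532) ✓
The only AcctNo value with inconsistent RHS is AcctNo=739.

739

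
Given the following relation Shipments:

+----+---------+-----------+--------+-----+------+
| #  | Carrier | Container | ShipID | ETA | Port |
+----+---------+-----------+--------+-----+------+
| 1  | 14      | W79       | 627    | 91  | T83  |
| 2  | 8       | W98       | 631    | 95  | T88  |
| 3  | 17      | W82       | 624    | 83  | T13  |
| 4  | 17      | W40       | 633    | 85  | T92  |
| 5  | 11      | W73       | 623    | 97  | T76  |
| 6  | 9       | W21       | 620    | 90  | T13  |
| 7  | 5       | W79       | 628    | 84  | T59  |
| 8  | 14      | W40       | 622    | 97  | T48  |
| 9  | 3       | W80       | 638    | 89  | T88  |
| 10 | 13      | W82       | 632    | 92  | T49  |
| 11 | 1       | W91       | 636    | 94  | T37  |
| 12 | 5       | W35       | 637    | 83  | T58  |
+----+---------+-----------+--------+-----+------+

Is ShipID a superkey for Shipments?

All 12 rows have distinct ShipID values, so ShipID → (all attributes) holds and ShipID is a superkey.

Yes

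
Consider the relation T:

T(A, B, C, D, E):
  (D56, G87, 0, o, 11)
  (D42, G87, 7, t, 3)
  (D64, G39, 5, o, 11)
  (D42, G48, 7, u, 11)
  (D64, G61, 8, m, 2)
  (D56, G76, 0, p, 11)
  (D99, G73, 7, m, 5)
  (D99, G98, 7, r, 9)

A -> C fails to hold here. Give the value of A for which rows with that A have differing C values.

D64

A=D56: 2 rows → C = 0, 0 ✓
A=D42: 2 rows → C = 7, 7 ✓
A=D64: 2 rows → C takes values {5, 8} — violation
A=D99: 2 rows → C = 7, 7 ✓
The only A value with inconsistent C is A=D64.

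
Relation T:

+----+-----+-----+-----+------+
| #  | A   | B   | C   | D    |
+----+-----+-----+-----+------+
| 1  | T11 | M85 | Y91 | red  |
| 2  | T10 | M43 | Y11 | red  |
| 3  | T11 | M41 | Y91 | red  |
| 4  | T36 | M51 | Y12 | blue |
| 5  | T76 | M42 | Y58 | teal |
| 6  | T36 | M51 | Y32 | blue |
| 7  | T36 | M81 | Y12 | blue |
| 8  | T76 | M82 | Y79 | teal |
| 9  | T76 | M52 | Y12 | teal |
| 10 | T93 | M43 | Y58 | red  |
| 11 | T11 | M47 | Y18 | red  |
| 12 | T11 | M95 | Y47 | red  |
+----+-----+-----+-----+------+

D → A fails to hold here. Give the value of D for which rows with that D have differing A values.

red

D=red: rows 1, 2, 3, 10, 11, 12 → A takes values {T11, T10, T93} — violation
D=blue: rows 4, 6, 7 → A = T36, T36, T36 ✓
D=teal: rows 5, 8, 9 → A = T76, T76, T76 ✓
The only D value with inconsistent A is D=red.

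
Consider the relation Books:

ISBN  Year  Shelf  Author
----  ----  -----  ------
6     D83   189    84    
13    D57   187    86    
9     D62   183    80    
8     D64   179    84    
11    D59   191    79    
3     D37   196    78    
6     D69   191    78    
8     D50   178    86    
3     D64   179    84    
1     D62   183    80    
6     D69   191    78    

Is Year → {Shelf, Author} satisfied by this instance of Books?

Year=D83: 1 row → {Shelf,Author} = (189, 84) ✓
Year=D57: 1 row → {Shelf,Author} = (187, 86) ✓
Year=D62: 2 rows → {Shelf,Author} = (183, 80), (183, 80) ✓
Year=D64: 2 rows → {Shelf,Author} = (179, 84), (179, 84) ✓
Year=D59: 1 row → {Shelf,Author} = (191, 79) ✓
Year=D37: 1 row → {Shelf,Author} = (196, 78) ✓
Year=D69: 2 rows → {Shelf,Author} = (191, 78), (191, 78) ✓
Year=D50: 1 row → {Shelf,Author} = (178, 86) ✓
Every Year value is associated with a single {Shelf, Author} value, so Year → {Shelf, Author} holds.

Yes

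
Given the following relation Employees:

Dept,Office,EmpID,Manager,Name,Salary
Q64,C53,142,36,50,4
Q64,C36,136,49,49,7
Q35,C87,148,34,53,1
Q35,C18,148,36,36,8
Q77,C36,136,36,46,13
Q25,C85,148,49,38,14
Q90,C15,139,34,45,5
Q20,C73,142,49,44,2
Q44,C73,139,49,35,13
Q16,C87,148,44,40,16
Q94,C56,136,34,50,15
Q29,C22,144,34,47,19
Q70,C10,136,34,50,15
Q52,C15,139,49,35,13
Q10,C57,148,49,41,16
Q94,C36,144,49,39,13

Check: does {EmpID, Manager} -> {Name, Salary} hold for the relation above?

(EmpID=142, Manager=36): 1 row → {Name,Salary} = (50, 4) ✓
(EmpID=136, Manager=49): 1 row → {Name,Salary} = (49, 7) ✓
(EmpID=148, Manager=34): 1 row → {Name,Salary} = (53, 1) ✓
(EmpID=148, Manager=36): 1 row → {Name,Salary} = (36, 8) ✓
(EmpID=136, Manager=36): 1 row → {Name,Salary} = (46, 13) ✓
(EmpID=148, Manager=49): 2 rows → {Name,Salary} takes values {(38, 14), (41, 16)} — violation
(EmpID=139, Manager=34): 1 row → {Name,Salary} = (45, 5) ✓
(EmpID=142, Manager=49): 1 row → {Name,Salary} = (44, 2) ✓
(EmpID=139, Manager=49): 2 rows → {Name,Salary} = (35, 13), (35, 13) ✓
(EmpID=148, Manager=44): 1 row → {Name,Salary} = (40, 16) ✓
(EmpID=136, Manager=34): 2 rows → {Name,Salary} = (50, 15), (50, 15) ✓
(EmpID=144, Manager=34): 1 row → {Name,Salary} = (47, 19) ✓
(EmpID=144, Manager=49): 1 row → {Name,Salary} = (39, 13) ✓
Two rows agree on {EmpID, Manager} but differ on {Name, Salary}, so {EmpID, Manager} -> {Name, Salary} does not hold.

No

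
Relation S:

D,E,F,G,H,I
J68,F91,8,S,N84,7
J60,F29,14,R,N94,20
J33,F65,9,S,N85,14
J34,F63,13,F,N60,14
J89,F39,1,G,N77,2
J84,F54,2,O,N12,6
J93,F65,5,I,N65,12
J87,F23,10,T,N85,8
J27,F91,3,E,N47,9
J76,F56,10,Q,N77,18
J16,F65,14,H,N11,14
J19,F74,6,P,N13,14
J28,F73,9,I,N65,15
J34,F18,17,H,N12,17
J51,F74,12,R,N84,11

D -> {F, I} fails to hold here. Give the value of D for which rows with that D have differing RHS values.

J34

D=J68: 1 row → {F,I} = (8, 7) ✓
D=J60: 1 row → {F,I} = (14, 20) ✓
D=J33: 1 row → {F,I} = (9, 14) ✓
D=J34: 2 rows → {F,I} takes values {(13, 14), (17, 17)} — violation
D=J89: 1 row → {F,I} = (1, 2) ✓
D=J84: 1 row → {F,I} = (2, 6) ✓
D=J93: 1 row → {F,I} = (5, 12) ✓
D=J87: 1 row → {F,I} = (10, 8) ✓
D=J27: 1 row → {F,I} = (3, 9) ✓
D=J76: 1 row → {F,I} = (10, 18) ✓
D=J16: 1 row → {F,I} = (14, 14) ✓
D=J19: 1 row → {F,I} = (6, 14) ✓
D=J28: 1 row → {F,I} = (9, 15) ✓
D=J51: 1 row → {F,I} = (12, 11) ✓
The only D value with inconsistent RHS is D=J34.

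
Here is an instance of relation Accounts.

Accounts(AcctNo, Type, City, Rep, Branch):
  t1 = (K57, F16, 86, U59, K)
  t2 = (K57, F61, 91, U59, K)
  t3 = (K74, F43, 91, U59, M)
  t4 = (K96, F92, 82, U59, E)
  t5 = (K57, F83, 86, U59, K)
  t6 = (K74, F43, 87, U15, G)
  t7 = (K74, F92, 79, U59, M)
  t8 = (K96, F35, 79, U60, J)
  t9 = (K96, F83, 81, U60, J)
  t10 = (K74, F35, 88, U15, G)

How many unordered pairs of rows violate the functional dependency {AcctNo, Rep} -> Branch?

(AcctNo=K57, Rep=U59): all 3 rows agree on Branch — 0 pairs.
(AcctNo=K74, Rep=U59): all 2 rows agree on Branch — 0 pairs.
(AcctNo=K74, Rep=U15): all 2 rows agree on Branch — 0 pairs.
(AcctNo=K96, Rep=U60): all 2 rows agree on Branch — 0 pairs.

0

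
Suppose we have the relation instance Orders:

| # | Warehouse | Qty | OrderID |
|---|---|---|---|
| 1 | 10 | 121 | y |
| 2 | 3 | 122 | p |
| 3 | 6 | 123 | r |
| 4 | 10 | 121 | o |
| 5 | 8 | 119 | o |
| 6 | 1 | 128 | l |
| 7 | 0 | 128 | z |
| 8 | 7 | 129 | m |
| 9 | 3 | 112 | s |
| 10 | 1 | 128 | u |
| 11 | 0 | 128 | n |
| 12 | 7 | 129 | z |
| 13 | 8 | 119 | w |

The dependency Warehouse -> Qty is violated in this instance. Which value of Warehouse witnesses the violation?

Warehouse=10: rows 1, 4 → Qty = 121, 121 ✓
Warehouse=3: rows 2, 9 → Qty takes values {122, 112} — violation
Warehouse=6: row 3 → Qty = 123 ✓
Warehouse=8: rows 5, 13 → Qty = 119, 119 ✓
Warehouse=1: rows 6, 10 → Qty = 128, 128 ✓
Warehouse=0: rows 7, 11 → Qty = 128, 128 ✓
Warehouse=7: rows 8, 12 → Qty = 129, 129 ✓
The only Warehouse value with inconsistent Qty is Warehouse=3.

3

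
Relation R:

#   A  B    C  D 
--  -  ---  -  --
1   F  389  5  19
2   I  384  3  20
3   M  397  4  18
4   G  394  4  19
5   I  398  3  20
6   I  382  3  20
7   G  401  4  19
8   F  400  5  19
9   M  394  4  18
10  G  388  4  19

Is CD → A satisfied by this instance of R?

Yes

(C=5, D=19): rows 1, 8 → A = F, F ✓
(C=3, D=20): rows 2, 5, 6 → A = I, I, I ✓
(C=4, D=18): rows 3, 9 → A = M, M ✓
(C=4, D=19): rows 4, 7, 10 → A = G, G, G ✓
Every CD value is associated with a single A value, so CD → A holds.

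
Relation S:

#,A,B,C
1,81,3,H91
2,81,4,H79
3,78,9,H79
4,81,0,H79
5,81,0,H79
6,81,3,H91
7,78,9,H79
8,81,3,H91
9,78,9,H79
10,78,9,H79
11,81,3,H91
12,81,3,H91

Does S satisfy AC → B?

(A=81, C=H91): rows 1, 6, 8, 11, 12 → B = 3, 3, 3, 3, 3 ✓
(A=81, C=H79): rows 2, 4, 5 → B takes values {4, 0} — violation
(A=78, C=H79): rows 3, 7, 9, 10 → B = 9, 9, 9, 9 ✓
Two rows agree on AC but differ on B, so AC → B does not hold.

No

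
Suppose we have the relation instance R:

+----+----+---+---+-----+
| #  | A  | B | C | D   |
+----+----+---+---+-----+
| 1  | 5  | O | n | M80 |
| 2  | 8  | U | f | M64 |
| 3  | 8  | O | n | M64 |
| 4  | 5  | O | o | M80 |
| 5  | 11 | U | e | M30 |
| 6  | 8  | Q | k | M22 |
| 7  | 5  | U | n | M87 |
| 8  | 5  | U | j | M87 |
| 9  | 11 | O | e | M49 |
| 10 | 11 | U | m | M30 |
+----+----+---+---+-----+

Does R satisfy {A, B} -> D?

Yes

(A=5, B=O): rows 1, 4 → D = M80, M80 ✓
(A=8, B=U): row 2 → D = M64 ✓
(A=8, B=O): row 3 → D = M64 ✓
(A=11, B=U): rows 5, 10 → D = M30, M30 ✓
(A=8, B=Q): row 6 → D = M22 ✓
(A=5, B=U): rows 7, 8 → D = M87, M87 ✓
(A=11, B=O): row 9 → D = M49 ✓
Every {A, B} value is associated with a single D value, so {A, B} -> D holds.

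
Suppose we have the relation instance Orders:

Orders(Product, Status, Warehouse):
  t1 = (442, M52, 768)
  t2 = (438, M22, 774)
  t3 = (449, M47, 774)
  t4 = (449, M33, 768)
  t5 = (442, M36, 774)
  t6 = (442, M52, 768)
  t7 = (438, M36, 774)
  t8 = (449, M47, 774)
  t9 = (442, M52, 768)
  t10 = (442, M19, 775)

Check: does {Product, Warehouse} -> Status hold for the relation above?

(Product=442, Warehouse=768): rows 1, 6, 9 → Status = M52, M52, M52 ✓
(Product=438, Warehouse=774): rows 2, 7 → Status takes values {M22, M36} — violation
(Product=449, Warehouse=774): rows 3, 8 → Status = M47, M47 ✓
(Product=449, Warehouse=768): row 4 → Status = M33 ✓
(Product=442, Warehouse=774): row 5 → Status = M36 ✓
(Product=442, Warehouse=775): row 10 → Status = M19 ✓
Two rows agree on {Product, Warehouse} but differ on Status, so {Product, Warehouse} -> Status does not hold.

No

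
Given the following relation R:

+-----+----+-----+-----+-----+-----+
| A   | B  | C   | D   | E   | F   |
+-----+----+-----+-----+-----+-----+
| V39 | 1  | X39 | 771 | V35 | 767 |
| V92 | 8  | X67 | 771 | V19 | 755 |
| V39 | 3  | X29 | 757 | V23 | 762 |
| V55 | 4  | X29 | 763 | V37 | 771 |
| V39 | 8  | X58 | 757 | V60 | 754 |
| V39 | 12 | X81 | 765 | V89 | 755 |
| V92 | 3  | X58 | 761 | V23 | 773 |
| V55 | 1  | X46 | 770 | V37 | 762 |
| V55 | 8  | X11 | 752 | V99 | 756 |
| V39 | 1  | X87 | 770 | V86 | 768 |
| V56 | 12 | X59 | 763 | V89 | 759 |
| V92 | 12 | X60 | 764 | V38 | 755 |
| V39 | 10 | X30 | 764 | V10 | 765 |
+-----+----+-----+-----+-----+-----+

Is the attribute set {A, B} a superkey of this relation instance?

No

Two distinct rows share (A=V39, B=1), so {A, B} does not determine every attribute — not a superkey.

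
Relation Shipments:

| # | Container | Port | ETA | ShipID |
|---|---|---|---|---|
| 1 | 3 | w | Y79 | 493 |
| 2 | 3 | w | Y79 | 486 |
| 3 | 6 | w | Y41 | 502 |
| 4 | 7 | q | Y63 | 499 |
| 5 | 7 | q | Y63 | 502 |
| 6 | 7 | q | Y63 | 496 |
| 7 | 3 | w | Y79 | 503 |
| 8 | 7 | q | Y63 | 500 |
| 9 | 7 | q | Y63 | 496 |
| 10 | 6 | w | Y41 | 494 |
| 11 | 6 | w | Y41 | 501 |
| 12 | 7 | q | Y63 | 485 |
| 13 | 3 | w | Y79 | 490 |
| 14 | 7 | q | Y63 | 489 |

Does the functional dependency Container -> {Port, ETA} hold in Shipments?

Yes

Container=3: rows 1, 2, 7, 13 → {Port,ETA} = (w, Y79), (w, Y79), (w, Y79), (w, Y79) ✓
Container=6: rows 3, 10, 11 → {Port,ETA} = (w, Y41), (w, Y41), (w, Y41) ✓
Container=7: rows 4, 5, 6, 8, 9, 12, 14 → {Port,ETA} = (q, Y63), (q, Y63), (q, Y63), (q, Y63), (q, Y63), (q, Y63), (q, Y63) ✓
Every Container value is associated with a single {Port, ETA} value, so Container -> {Port, ETA} holds.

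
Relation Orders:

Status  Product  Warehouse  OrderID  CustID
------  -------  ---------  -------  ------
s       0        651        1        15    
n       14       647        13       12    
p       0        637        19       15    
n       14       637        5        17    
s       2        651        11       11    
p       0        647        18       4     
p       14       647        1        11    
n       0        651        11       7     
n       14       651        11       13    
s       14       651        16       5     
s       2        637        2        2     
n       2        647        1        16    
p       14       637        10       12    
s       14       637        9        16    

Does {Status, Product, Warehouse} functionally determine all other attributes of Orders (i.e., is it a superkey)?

All 14 rows have distinct {Status, Product, Warehouse} values, so {Status, Product, Warehouse} → (all attributes) holds and {Status, Product, Warehouse} is a superkey.

Yes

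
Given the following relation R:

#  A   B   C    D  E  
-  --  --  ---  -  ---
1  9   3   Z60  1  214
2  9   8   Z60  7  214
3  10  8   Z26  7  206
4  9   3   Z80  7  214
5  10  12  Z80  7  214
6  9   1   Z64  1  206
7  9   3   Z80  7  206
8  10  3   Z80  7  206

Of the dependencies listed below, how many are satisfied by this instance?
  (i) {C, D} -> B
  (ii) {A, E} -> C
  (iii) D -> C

(i) {C, D} -> B: (C=Z80, D=7): rows 4, 5, 7, 8 → B takes values {3, 12} — violation — fails.
(ii) {A, E} -> C: (A=9, E=214): rows 1, 2, 4 → C takes values {Z60, Z80} — violation; (A=10, E=206): rows 3, 8 → C takes values {Z26, Z80} — violation; (A=9, E=206): rows 6, 7 → C takes values {Z64, Z80} — violation — fails.
(iii) D -> C: D=1: rows 1, 6 → C takes values {Z60, Z64} — violation; D=7: rows 2, 3, 4, 5, 7, 8 → C takes values {Z60, Z26, Z80} — violation — fails.
None of the 3 dependencies hold.

0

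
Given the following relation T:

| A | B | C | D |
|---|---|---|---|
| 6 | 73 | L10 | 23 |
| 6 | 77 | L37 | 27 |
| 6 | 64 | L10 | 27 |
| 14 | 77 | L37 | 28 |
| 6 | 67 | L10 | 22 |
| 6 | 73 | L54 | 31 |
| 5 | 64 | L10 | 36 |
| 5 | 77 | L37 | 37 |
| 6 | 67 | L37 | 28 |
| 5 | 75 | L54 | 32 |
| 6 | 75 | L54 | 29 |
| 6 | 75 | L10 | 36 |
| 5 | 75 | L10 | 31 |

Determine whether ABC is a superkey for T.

Yes

All 13 rows have distinct ABC values, so ABC → (all attributes) holds and ABC is a superkey.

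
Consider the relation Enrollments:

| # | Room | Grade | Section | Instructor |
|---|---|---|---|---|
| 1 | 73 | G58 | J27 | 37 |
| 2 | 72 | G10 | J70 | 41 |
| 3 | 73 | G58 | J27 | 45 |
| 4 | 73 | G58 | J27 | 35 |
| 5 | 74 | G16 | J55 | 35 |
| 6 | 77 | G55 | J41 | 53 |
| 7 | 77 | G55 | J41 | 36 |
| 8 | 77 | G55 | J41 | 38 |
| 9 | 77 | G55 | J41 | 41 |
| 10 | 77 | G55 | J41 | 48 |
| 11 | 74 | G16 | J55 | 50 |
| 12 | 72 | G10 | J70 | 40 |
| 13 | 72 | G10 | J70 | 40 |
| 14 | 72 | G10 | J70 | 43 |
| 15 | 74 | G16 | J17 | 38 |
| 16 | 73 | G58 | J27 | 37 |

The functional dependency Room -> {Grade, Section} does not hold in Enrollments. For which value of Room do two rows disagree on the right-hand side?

Room=73: rows 1, 3, 4, 16 → {Grade,Section} = (G58, J27), (G58, J27), (G58, J27), (G58, J27) ✓
Room=72: rows 2, 12, 13, 14 → {Grade,Section} = (G10, J70), (G10, J70), (G10, J70), (G10, J70) ✓
Room=74: rows 5, 11, 15 → {Grade,Section} takes values {(G16, J55), (G16, J17)} — violation
Room=77: rows 6, 7, 8, 9, 10 → {Grade,Section} = (G55, J41), (G55, J41), (G55, J41), (G55, J41), (G55, J41) ✓
The only Room value with inconsistent RHS is Room=74.

74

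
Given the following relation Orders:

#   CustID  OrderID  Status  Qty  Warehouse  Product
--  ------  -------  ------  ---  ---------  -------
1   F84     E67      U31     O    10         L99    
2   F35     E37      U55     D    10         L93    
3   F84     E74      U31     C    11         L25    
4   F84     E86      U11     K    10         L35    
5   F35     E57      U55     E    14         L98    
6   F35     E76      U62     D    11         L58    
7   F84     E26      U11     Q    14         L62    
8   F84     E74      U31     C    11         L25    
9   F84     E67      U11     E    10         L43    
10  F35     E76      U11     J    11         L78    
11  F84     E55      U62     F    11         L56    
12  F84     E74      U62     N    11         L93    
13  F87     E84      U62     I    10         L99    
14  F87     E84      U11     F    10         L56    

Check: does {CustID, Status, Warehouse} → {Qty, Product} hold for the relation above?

No

(CustID=F84, Status=U31, Warehouse=10): row 1 → {Qty,Product} = (O, L99) ✓
(CustID=F35, Status=U55, Warehouse=10): row 2 → {Qty,Product} = (D, L93) ✓
(CustID=F84, Status=U31, Warehouse=11): rows 3, 8 → {Qty,Product} = (C, L25), (C, L25) ✓
(CustID=F84, Status=U11, Warehouse=10): rows 4, 9 → {Qty,Product} takes values {(K, L35), (E, L43)} — violation
(CustID=F35, Status=U55, Warehouse=14): row 5 → {Qty,Product} = (E, L98) ✓
(CustID=F35, Status=U62, Warehouse=11): row 6 → {Qty,Product} = (D, L58) ✓
(CustID=F84, Status=U11, Warehouse=14): row 7 → {Qty,Product} = (Q, L62) ✓
(CustID=F35, Status=U11, Warehouse=11): row 10 → {Qty,Product} = (J, L78) ✓
(CustID=F84, Status=U62, Warehouse=11): rows 11, 12 → {Qty,Product} takes values {(F, L56), (N, L93)} — violation
(CustID=F87, Status=U62, Warehouse=10): row 13 → {Qty,Product} = (I, L99) ✓
(CustID=F87, Status=U11, Warehouse=10): row 14 → {Qty,Product} = (F, L56) ✓
Two rows agree on {CustID, Status, Warehouse} but differ on {Qty, Product}, so {CustID, Status, Warehouse} → {Qty, Product} does not hold.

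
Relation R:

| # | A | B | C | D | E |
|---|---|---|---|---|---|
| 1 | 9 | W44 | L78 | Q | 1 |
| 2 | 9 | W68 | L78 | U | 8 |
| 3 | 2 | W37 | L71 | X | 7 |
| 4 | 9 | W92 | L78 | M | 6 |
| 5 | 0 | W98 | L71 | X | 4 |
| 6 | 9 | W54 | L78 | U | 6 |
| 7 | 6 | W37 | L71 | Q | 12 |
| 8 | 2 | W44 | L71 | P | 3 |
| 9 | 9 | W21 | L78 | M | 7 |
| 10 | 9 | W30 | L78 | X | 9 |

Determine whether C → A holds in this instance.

No

C=L78: rows 1, 2, 4, 6, 9, 10 → A = 9, 9, 9, 9, 9, 9 ✓
C=L71: rows 3, 5, 7, 8 → A takes values {2, 0, 6} — violation
Two rows agree on C but differ on A, so C → A does not hold.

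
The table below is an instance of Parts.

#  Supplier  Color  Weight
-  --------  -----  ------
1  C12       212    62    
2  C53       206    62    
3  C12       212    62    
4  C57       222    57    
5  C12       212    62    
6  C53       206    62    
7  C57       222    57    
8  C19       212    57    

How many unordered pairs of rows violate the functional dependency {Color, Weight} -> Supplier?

(Color=212, Weight=62): all 3 rows agree on Supplier — 0 pairs.
(Color=206, Weight=62): all 2 rows agree on Supplier — 0 pairs.
(Color=222, Weight=57): all 2 rows agree on Supplier — 0 pairs.

0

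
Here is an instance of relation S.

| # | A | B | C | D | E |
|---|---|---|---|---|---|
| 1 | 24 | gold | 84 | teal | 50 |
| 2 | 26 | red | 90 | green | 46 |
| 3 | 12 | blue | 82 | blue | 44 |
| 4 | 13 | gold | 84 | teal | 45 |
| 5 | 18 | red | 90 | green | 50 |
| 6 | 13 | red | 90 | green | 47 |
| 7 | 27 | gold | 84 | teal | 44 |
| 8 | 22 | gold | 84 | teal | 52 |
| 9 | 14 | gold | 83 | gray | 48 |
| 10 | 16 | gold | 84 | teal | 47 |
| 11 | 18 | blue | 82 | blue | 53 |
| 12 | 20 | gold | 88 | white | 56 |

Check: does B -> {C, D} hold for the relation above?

No

B=gold: rows 1, 4, 7, 8, 9, 10, 12 → {C,D} takes values {(84, teal), (83, gray), (88, white)} — violation
B=red: rows 2, 5, 6 → {C,D} = (90, green), (90, green), (90, green) ✓
B=blue: rows 3, 11 → {C,D} = (82, blue), (82, blue) ✓
Two rows agree on B but differ on {C, D}, so B -> {C, D} does not hold.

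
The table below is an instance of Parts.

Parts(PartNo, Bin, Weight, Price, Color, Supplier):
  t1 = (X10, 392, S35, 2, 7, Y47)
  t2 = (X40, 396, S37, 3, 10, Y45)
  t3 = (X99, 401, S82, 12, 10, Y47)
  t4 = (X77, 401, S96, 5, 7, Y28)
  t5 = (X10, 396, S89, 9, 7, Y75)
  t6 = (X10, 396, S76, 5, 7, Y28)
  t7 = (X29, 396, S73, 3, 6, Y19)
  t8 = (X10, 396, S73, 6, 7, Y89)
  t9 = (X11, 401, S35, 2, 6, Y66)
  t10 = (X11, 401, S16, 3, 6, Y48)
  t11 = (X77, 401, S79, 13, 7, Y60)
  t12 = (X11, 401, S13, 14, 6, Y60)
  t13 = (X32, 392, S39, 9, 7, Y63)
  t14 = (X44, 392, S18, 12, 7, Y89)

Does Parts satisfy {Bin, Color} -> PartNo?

(Bin=392, Color=7): rows 1, 13, 14 → PartNo takes values {X10, X32, X44} — violation
(Bin=396, Color=10): row 2 → PartNo = X40 ✓
(Bin=401, Color=10): row 3 → PartNo = X99 ✓
(Bin=401, Color=7): rows 4, 11 → PartNo = X77, X77 ✓
(Bin=396, Color=7): rows 5, 6, 8 → PartNo = X10, X10, X10 ✓
(Bin=396, Color=6): row 7 → PartNo = X29 ✓
(Bin=401, Color=6): rows 9, 10, 12 → PartNo = X11, X11, X11 ✓
Two rows agree on {Bin, Color} but differ on PartNo, so {Bin, Color} -> PartNo does not hold.

No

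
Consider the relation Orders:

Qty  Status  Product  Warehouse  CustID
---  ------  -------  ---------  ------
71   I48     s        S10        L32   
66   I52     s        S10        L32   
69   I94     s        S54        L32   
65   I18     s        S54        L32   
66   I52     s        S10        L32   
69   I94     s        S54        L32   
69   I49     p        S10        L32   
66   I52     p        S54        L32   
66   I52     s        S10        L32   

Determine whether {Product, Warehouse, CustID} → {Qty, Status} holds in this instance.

No

(Product=s, Warehouse=S10, CustID=L32): 4 rows → {Qty,Status} takes values {(71, I48), (66, I52)} — violation
(Product=s, Warehouse=S54, CustID=L32): 3 rows → {Qty,Status} takes values {(69, I94), (65, I18)} — violation
(Product=p, Warehouse=S10, CustID=L32): 1 row → {Qty,Status} = (69, I49) ✓
(Product=p, Warehouse=S54, CustID=L32): 1 row → {Qty,Status} = (66, I52) ✓
Two rows agree on {Product, Warehouse, CustID} but differ on {Qty, Status}, so {Product, Warehouse, CustID} → {Qty, Status} does not hold.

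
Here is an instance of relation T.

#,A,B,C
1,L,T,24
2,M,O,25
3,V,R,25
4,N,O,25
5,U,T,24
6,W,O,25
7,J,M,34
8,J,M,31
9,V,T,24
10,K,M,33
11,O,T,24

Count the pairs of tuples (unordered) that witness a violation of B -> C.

3

B=T: all 4 rows agree on C — 0 pairs.
B=O: all 3 rows agree on C — 0 pairs.
B=M: violating pairs (7,8), (7,10), (8,10) — 3 pairs.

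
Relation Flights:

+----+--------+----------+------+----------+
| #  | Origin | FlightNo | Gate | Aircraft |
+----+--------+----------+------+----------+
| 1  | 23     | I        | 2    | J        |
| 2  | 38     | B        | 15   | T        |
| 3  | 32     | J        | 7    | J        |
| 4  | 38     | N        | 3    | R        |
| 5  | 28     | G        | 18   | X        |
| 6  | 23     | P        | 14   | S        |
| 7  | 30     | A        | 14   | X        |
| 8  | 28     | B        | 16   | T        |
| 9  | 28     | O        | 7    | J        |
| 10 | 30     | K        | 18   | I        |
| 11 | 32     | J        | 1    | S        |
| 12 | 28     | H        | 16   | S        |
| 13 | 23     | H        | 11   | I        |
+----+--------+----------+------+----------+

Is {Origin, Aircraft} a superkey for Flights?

Yes

All 13 rows have distinct {Origin, Aircraft} values, so {Origin, Aircraft} → (all attributes) holds and {Origin, Aircraft} is a superkey.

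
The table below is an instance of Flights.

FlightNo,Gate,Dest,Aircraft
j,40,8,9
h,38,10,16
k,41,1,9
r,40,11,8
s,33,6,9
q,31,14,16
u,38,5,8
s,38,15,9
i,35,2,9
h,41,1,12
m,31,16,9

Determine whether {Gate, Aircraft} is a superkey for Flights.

Yes

All 11 rows have distinct {Gate, Aircraft} values, so {Gate, Aircraft} → (all attributes) holds and {Gate, Aircraft} is a superkey.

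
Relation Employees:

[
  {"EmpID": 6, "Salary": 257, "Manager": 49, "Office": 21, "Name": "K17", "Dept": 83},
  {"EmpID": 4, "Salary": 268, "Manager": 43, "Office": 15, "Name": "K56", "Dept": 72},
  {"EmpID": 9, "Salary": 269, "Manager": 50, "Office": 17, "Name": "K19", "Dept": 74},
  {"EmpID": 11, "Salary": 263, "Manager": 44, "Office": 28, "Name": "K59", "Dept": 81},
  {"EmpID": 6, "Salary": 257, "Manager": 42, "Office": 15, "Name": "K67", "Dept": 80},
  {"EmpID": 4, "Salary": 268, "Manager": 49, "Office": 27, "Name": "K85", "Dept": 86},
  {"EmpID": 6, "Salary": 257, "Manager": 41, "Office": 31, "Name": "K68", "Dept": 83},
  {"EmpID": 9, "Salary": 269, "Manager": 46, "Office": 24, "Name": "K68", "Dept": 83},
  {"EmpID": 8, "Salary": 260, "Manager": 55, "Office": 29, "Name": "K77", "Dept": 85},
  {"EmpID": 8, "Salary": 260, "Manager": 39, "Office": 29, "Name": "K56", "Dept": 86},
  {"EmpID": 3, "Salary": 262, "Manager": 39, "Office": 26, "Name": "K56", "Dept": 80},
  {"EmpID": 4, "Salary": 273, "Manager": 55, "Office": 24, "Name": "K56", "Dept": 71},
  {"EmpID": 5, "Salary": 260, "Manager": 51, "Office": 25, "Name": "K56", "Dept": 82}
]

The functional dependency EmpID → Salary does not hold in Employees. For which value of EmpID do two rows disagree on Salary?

EmpID=6: 3 rows → Salary = 257, 257, 257 ✓
EmpID=4: 3 rows → Salary takes values {268, 273} — violation
EmpID=9: 2 rows → Salary = 269, 269 ✓
EmpID=11: 1 row → Salary = 263 ✓
EmpID=8: 2 rows → Salary = 260, 260 ✓
EmpID=3: 1 row → Salary = 262 ✓
EmpID=5: 1 row → Salary = 260 ✓
The only EmpID value with inconsistent Salary is EmpID=4.

4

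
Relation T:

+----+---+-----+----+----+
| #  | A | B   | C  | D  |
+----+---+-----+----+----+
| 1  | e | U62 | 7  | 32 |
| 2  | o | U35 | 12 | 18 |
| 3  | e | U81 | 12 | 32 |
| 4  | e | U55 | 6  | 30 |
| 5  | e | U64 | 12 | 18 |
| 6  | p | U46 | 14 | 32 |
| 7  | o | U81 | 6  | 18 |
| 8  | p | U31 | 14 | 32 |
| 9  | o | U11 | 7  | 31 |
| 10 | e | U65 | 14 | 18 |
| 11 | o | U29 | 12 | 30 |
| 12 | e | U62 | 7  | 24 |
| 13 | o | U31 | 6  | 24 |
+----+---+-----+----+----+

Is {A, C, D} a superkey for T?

Rows 6 and 8 have the same {A, C, D} value (A=p, C=14, D=32) but are distinct tuples, so {A, C, D} does not determine every attribute — not a superkey.

No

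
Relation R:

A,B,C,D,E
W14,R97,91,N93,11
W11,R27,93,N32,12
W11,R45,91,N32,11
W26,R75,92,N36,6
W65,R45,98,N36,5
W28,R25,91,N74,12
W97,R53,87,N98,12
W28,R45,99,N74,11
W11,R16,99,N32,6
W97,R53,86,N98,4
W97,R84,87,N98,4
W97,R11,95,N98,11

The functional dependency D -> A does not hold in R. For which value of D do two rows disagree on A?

N36

D=N93: 1 row → A = W14 ✓
D=N32: 3 rows → A = W11, W11, W11 ✓
D=N36: 2 rows → A takes values {W26, W65} — violation
D=N74: 2 rows → A = W28, W28 ✓
D=N98: 4 rows → A = W97, W97, W97, W97 ✓
The only D value with inconsistent A is D=N36.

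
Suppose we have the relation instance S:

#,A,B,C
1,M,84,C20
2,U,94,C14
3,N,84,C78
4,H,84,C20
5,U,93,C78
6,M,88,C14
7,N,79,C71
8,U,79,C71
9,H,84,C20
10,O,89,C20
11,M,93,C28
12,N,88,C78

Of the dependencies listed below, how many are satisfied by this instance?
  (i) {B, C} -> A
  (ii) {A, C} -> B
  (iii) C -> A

(i) {B, C} -> A: (B=84, C=C20): rows 1, 4, 9 → A takes values {M, H} — violation; (B=79, C=C71): rows 7, 8 → A takes values {N, U} — violation — fails.
(ii) {A, C} -> B: (A=N, C=C78): rows 3, 12 → B takes values {84, 88} — violation — fails.
(iii) C -> A: C=C20: rows 1, 4, 9, 10 → A takes values {M, H, O} — violation; C=C14: rows 2, 6 → A takes values {U, M} — violation; C=C78: rows 3, 5, 12 → A takes values {N, U} — violation; C=C71: rows 7, 8 → A takes values {N, U} — violation — fails.
None of the 3 dependencies hold.

0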